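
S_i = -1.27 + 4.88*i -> [-1.27, 3.61, 8.49, 13.37, 18.25]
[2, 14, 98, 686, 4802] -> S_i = 2*7^i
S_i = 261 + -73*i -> [261, 188, 115, 42, -31]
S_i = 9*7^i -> [9, 63, 441, 3087, 21609]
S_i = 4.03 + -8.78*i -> [4.03, -4.75, -13.53, -22.31, -31.09]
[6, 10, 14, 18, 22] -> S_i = 6 + 4*i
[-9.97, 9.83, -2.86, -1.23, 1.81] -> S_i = Random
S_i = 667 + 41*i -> [667, 708, 749, 790, 831]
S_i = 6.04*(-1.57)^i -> [6.04, -9.48, 14.89, -23.37, 36.7]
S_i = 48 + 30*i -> [48, 78, 108, 138, 168]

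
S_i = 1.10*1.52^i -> [1.1, 1.67, 2.54, 3.86, 5.87]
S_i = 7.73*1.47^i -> [7.73, 11.36, 16.7, 24.55, 36.1]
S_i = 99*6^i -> [99, 594, 3564, 21384, 128304]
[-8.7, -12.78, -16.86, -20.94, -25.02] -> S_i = -8.70 + -4.08*i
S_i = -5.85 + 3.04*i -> [-5.85, -2.81, 0.23, 3.27, 6.31]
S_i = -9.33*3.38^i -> [-9.33, -31.54, -106.59, -360.27, -1217.72]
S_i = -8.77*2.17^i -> [-8.77, -19.03, -41.3, -89.61, -194.46]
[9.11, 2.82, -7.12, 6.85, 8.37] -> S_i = Random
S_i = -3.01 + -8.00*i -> [-3.01, -11.01, -19.01, -27.01, -35.01]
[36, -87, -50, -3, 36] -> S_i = Random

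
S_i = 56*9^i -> [56, 504, 4536, 40824, 367416]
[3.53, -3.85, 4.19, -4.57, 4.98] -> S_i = 3.53*(-1.09)^i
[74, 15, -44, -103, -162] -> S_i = 74 + -59*i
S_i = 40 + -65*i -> [40, -25, -90, -155, -220]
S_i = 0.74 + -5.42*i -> [0.74, -4.68, -10.1, -15.52, -20.94]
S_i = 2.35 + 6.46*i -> [2.35, 8.81, 15.27, 21.73, 28.19]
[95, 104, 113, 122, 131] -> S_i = 95 + 9*i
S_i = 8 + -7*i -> [8, 1, -6, -13, -20]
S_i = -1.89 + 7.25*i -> [-1.89, 5.36, 12.61, 19.86, 27.11]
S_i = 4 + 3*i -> [4, 7, 10, 13, 16]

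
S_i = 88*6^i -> [88, 528, 3168, 19008, 114048]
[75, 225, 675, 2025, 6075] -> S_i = 75*3^i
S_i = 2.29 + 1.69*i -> [2.29, 3.98, 5.67, 7.36, 9.05]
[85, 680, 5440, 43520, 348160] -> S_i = 85*8^i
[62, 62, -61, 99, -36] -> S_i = Random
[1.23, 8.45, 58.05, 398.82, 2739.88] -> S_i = 1.23*6.87^i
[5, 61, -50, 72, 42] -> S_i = Random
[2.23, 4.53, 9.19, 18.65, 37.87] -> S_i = 2.23*2.03^i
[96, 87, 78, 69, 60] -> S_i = 96 + -9*i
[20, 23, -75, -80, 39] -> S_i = Random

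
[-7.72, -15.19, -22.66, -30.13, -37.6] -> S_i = -7.72 + -7.47*i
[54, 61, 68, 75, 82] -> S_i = 54 + 7*i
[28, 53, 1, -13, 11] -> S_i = Random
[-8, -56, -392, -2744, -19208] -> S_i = -8*7^i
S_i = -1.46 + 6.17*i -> [-1.46, 4.71, 10.88, 17.05, 23.22]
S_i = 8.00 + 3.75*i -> [8.0, 11.75, 15.5, 19.25, 23.0]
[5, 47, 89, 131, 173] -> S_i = 5 + 42*i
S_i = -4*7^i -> [-4, -28, -196, -1372, -9604]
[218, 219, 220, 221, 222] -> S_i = 218 + 1*i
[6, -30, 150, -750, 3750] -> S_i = 6*-5^i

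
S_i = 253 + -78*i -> [253, 175, 97, 19, -59]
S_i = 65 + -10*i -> [65, 55, 45, 35, 25]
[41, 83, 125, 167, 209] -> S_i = 41 + 42*i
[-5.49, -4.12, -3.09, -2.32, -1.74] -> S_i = -5.49*0.75^i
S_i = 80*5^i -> [80, 400, 2000, 10000, 50000]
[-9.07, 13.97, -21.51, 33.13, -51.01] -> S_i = -9.07*(-1.54)^i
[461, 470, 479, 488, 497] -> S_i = 461 + 9*i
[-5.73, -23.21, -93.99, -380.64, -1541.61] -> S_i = -5.73*4.05^i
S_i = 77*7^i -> [77, 539, 3773, 26411, 184877]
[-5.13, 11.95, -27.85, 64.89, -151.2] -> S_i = -5.13*(-2.33)^i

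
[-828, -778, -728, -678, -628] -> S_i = -828 + 50*i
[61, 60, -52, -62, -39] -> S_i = Random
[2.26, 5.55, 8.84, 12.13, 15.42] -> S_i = 2.26 + 3.29*i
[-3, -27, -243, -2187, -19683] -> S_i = -3*9^i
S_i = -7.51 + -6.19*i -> [-7.51, -13.7, -19.89, -26.08, -32.27]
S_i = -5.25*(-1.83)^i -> [-5.25, 9.61, -17.58, 32.17, -58.88]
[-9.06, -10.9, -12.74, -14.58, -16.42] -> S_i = -9.06 + -1.84*i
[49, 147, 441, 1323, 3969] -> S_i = 49*3^i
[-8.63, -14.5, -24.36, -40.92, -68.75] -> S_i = -8.63*1.68^i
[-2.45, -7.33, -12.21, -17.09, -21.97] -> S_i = -2.45 + -4.88*i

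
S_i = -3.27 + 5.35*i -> [-3.27, 2.08, 7.43, 12.78, 18.13]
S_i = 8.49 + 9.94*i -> [8.49, 18.43, 28.37, 38.31, 48.25]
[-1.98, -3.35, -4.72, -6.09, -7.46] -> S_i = -1.98 + -1.37*i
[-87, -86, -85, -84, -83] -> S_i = -87 + 1*i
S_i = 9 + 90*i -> [9, 99, 189, 279, 369]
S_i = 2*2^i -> [2, 4, 8, 16, 32]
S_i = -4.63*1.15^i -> [-4.63, -5.32, -6.12, -7.04, -8.1]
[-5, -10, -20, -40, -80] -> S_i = -5*2^i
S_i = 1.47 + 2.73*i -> [1.47, 4.2, 6.93, 9.66, 12.39]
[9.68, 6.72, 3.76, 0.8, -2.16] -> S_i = 9.68 + -2.96*i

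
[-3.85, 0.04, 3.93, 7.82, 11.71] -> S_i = -3.85 + 3.89*i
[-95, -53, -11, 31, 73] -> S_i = -95 + 42*i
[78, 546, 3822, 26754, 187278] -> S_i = 78*7^i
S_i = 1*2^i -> [1, 2, 4, 8, 16]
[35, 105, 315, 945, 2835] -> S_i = 35*3^i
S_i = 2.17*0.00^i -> [2.17, 0.0, 0.0, 0.0, 0.0]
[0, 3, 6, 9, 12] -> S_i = 0 + 3*i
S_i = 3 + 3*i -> [3, 6, 9, 12, 15]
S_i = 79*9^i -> [79, 711, 6399, 57591, 518319]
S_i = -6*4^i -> [-6, -24, -96, -384, -1536]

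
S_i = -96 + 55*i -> [-96, -41, 14, 69, 124]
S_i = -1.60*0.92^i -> [-1.6, -1.47, -1.35, -1.25, -1.15]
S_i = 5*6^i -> [5, 30, 180, 1080, 6480]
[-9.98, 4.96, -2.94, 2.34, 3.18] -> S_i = Random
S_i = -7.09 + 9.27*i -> [-7.09, 2.18, 11.45, 20.72, 29.99]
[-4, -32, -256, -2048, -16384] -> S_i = -4*8^i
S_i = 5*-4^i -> [5, -20, 80, -320, 1280]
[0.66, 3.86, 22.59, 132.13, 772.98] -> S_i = 0.66*5.85^i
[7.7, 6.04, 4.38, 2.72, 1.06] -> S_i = 7.70 + -1.66*i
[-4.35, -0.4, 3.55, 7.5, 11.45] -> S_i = -4.35 + 3.95*i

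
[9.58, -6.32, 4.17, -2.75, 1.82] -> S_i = 9.58*(-0.66)^i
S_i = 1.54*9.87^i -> [1.54, 15.2, 150.02, 1480.72, 14614.68]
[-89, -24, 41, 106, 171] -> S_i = -89 + 65*i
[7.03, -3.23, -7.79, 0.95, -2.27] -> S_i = Random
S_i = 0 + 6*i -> [0, 6, 12, 18, 24]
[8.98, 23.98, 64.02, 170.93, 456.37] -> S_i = 8.98*2.67^i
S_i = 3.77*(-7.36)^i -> [3.77, -27.75, 204.22, -1503.05, 11062.48]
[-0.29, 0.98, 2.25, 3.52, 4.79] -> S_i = -0.29 + 1.27*i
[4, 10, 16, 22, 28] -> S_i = 4 + 6*i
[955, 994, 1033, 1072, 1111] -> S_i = 955 + 39*i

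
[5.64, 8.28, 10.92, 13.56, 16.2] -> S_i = 5.64 + 2.64*i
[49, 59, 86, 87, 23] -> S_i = Random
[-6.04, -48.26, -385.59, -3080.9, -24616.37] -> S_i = -6.04*7.99^i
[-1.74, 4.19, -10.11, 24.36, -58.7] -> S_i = -1.74*(-2.41)^i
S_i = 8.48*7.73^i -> [8.48, 65.55, 506.7, 3916.83, 30277.07]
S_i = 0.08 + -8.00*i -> [0.08, -7.92, -15.92, -23.92, -31.92]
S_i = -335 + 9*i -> [-335, -326, -317, -308, -299]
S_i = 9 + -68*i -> [9, -59, -127, -195, -263]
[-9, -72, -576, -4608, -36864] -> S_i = -9*8^i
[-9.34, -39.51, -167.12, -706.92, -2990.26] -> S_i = -9.34*4.23^i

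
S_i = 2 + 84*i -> [2, 86, 170, 254, 338]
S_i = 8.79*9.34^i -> [8.79, 82.1, 766.8, 7161.92, 66892.34]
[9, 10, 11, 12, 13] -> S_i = 9 + 1*i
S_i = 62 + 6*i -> [62, 68, 74, 80, 86]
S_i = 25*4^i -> [25, 100, 400, 1600, 6400]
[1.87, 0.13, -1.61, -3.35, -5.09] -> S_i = 1.87 + -1.74*i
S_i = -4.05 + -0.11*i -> [-4.05, -4.16, -4.27, -4.38, -4.49]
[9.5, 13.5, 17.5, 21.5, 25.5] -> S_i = 9.50 + 4.00*i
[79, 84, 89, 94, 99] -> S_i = 79 + 5*i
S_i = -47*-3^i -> [-47, 141, -423, 1269, -3807]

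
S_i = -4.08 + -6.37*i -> [-4.08, -10.45, -16.82, -23.19, -29.56]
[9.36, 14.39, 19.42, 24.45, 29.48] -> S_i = 9.36 + 5.03*i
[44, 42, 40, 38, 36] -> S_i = 44 + -2*i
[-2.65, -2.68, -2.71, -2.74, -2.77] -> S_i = -2.65 + -0.03*i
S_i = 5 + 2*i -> [5, 7, 9, 11, 13]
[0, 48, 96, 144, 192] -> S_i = 0 + 48*i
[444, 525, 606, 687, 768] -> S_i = 444 + 81*i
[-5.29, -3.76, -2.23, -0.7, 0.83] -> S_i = -5.29 + 1.53*i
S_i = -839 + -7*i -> [-839, -846, -853, -860, -867]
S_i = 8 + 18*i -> [8, 26, 44, 62, 80]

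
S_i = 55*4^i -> [55, 220, 880, 3520, 14080]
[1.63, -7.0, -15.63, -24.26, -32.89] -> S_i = 1.63 + -8.63*i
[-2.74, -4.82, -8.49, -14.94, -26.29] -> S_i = -2.74*1.76^i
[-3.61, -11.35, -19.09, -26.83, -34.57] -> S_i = -3.61 + -7.74*i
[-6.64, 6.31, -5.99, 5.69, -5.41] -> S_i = -6.64*(-0.95)^i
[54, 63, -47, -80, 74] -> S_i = Random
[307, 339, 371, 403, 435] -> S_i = 307 + 32*i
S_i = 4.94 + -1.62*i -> [4.94, 3.32, 1.7, 0.08, -1.54]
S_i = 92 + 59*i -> [92, 151, 210, 269, 328]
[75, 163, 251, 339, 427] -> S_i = 75 + 88*i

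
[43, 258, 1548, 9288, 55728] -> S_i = 43*6^i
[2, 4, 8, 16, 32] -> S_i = 2*2^i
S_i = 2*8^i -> [2, 16, 128, 1024, 8192]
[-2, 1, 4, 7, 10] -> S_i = -2 + 3*i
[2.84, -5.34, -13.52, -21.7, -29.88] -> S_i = 2.84 + -8.18*i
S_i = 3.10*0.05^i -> [3.1, 0.16, 0.01, 0.0, 0.0]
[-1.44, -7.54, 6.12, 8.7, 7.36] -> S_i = Random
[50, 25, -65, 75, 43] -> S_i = Random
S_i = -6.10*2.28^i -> [-6.1, -13.91, -31.71, -72.3, -164.84]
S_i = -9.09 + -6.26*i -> [-9.09, -15.35, -21.61, -27.87, -34.13]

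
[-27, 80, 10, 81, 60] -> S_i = Random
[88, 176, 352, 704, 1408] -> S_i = 88*2^i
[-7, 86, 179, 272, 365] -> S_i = -7 + 93*i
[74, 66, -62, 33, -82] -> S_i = Random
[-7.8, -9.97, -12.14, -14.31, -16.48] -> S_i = -7.80 + -2.17*i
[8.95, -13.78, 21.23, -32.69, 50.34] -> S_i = 8.95*(-1.54)^i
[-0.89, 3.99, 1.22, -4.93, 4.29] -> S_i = Random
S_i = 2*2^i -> [2, 4, 8, 16, 32]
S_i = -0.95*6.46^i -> [-0.95, -6.14, -39.65, -256.11, -1654.45]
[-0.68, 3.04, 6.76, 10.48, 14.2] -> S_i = -0.68 + 3.72*i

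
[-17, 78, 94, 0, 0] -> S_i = Random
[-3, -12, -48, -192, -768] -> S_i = -3*4^i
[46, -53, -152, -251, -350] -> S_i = 46 + -99*i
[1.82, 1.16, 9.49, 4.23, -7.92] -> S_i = Random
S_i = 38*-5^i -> [38, -190, 950, -4750, 23750]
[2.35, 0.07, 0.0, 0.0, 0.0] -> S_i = 2.35*0.03^i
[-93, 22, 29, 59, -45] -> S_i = Random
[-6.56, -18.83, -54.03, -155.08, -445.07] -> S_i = -6.56*2.87^i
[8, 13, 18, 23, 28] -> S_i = 8 + 5*i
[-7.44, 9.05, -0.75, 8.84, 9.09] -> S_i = Random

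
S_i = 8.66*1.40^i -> [8.66, 12.12, 16.97, 23.76, 33.27]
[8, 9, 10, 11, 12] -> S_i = 8 + 1*i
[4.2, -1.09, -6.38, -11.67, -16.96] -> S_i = 4.20 + -5.29*i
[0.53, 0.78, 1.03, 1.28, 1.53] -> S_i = 0.53 + 0.25*i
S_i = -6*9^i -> [-6, -54, -486, -4374, -39366]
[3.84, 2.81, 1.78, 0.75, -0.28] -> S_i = 3.84 + -1.03*i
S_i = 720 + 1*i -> [720, 721, 722, 723, 724]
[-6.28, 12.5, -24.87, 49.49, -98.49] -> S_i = -6.28*(-1.99)^i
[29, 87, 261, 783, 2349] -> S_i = 29*3^i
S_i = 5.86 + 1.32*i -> [5.86, 7.18, 8.5, 9.82, 11.14]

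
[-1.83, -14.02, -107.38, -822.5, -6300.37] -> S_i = -1.83*7.66^i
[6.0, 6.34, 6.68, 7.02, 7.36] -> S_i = 6.00 + 0.34*i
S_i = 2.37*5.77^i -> [2.37, 13.67, 78.9, 455.28, 2626.95]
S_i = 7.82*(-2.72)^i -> [7.82, -21.27, 57.86, -157.37, 428.04]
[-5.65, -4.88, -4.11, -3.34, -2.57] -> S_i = -5.65 + 0.77*i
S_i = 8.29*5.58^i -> [8.29, 46.26, 258.12, 1440.31, 8036.95]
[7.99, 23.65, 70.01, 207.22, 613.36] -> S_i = 7.99*2.96^i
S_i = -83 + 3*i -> [-83, -80, -77, -74, -71]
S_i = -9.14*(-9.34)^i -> [-9.14, 85.37, -797.33, 7447.09, -69555.86]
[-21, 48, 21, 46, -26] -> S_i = Random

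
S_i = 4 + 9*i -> [4, 13, 22, 31, 40]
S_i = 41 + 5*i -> [41, 46, 51, 56, 61]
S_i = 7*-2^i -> [7, -14, 28, -56, 112]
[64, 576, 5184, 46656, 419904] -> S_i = 64*9^i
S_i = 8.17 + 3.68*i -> [8.17, 11.85, 15.53, 19.21, 22.89]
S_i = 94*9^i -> [94, 846, 7614, 68526, 616734]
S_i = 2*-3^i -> [2, -6, 18, -54, 162]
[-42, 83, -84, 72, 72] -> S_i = Random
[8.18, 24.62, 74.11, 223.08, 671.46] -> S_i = 8.18*3.01^i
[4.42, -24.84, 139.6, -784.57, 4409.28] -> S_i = 4.42*(-5.62)^i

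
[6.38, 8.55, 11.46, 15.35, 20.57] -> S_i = 6.38*1.34^i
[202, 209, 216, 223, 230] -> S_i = 202 + 7*i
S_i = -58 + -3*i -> [-58, -61, -64, -67, -70]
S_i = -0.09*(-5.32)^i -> [-0.09, 0.48, -2.55, 13.55, -72.09]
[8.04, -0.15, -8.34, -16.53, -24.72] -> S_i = 8.04 + -8.19*i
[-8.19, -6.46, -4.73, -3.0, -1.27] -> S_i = -8.19 + 1.73*i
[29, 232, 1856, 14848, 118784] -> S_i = 29*8^i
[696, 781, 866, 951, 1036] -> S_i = 696 + 85*i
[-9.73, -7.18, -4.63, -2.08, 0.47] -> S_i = -9.73 + 2.55*i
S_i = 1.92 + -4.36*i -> [1.92, -2.44, -6.8, -11.16, -15.52]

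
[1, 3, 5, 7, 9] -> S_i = 1 + 2*i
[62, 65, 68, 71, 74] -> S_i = 62 + 3*i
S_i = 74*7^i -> [74, 518, 3626, 25382, 177674]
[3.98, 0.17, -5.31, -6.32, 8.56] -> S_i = Random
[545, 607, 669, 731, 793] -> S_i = 545 + 62*i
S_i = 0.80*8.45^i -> [0.8, 6.76, 57.12, 482.68, 4078.65]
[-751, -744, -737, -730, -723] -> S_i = -751 + 7*i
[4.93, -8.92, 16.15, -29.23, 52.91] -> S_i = 4.93*(-1.81)^i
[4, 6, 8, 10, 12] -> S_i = 4 + 2*i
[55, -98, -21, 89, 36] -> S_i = Random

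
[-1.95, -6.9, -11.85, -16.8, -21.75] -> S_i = -1.95 + -4.95*i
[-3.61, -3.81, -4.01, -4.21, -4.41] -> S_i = -3.61 + -0.20*i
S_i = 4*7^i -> [4, 28, 196, 1372, 9604]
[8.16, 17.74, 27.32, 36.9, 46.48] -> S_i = 8.16 + 9.58*i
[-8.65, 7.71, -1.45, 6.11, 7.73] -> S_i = Random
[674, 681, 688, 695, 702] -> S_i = 674 + 7*i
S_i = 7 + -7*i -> [7, 0, -7, -14, -21]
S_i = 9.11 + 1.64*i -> [9.11, 10.75, 12.39, 14.03, 15.67]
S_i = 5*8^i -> [5, 40, 320, 2560, 20480]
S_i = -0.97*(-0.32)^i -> [-0.97, 0.31, -0.1, 0.03, -0.01]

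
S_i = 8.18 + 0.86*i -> [8.18, 9.04, 9.9, 10.76, 11.62]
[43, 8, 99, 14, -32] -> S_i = Random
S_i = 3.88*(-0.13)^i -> [3.88, -0.5, 0.07, -0.01, 0.0]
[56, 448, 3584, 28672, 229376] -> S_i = 56*8^i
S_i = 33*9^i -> [33, 297, 2673, 24057, 216513]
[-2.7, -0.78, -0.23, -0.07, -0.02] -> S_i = -2.70*0.29^i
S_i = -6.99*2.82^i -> [-6.99, -19.71, -55.59, -156.76, -442.05]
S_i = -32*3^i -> [-32, -96, -288, -864, -2592]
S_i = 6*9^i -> [6, 54, 486, 4374, 39366]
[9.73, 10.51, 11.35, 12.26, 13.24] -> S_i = 9.73*1.08^i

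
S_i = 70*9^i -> [70, 630, 5670, 51030, 459270]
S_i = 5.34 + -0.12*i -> [5.34, 5.22, 5.1, 4.98, 4.86]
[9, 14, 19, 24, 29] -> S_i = 9 + 5*i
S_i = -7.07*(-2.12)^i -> [-7.07, 14.99, -31.78, 67.36, -142.81]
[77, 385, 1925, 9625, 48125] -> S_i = 77*5^i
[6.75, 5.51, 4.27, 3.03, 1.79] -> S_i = 6.75 + -1.24*i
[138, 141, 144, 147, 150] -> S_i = 138 + 3*i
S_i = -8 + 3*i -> [-8, -5, -2, 1, 4]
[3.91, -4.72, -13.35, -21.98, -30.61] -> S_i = 3.91 + -8.63*i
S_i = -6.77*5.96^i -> [-6.77, -40.35, -240.48, -1433.27, -8542.28]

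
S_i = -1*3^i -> [-1, -3, -9, -27, -81]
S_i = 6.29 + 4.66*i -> [6.29, 10.95, 15.61, 20.27, 24.93]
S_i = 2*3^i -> [2, 6, 18, 54, 162]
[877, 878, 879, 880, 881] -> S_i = 877 + 1*i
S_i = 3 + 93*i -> [3, 96, 189, 282, 375]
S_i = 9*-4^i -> [9, -36, 144, -576, 2304]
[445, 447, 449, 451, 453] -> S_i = 445 + 2*i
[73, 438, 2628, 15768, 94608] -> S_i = 73*6^i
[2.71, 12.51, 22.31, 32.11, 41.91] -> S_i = 2.71 + 9.80*i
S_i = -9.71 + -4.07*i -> [-9.71, -13.78, -17.85, -21.92, -25.99]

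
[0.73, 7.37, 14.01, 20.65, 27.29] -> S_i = 0.73 + 6.64*i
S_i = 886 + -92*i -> [886, 794, 702, 610, 518]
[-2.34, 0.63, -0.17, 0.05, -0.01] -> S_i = -2.34*(-0.27)^i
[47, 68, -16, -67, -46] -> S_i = Random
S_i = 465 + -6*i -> [465, 459, 453, 447, 441]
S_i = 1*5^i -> [1, 5, 25, 125, 625]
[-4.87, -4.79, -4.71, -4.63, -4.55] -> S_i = -4.87 + 0.08*i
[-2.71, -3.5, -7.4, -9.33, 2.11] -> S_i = Random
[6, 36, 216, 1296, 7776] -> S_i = 6*6^i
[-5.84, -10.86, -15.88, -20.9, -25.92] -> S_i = -5.84 + -5.02*i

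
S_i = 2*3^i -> [2, 6, 18, 54, 162]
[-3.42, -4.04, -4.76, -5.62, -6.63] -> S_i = -3.42*1.18^i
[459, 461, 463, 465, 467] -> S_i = 459 + 2*i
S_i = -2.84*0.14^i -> [-2.84, -0.4, -0.06, -0.01, -0.0]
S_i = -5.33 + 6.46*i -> [-5.33, 1.13, 7.59, 14.05, 20.51]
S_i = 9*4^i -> [9, 36, 144, 576, 2304]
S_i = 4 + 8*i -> [4, 12, 20, 28, 36]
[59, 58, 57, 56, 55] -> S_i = 59 + -1*i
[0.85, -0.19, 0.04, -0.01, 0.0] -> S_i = 0.85*(-0.22)^i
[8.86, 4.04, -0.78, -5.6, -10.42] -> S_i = 8.86 + -4.82*i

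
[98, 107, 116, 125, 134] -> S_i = 98 + 9*i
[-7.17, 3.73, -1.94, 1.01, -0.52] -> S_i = -7.17*(-0.52)^i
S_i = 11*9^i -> [11, 99, 891, 8019, 72171]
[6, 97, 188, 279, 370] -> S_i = 6 + 91*i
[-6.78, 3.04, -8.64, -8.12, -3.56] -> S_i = Random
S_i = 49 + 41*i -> [49, 90, 131, 172, 213]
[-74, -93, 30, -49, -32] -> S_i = Random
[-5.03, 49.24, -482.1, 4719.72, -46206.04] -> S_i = -5.03*(-9.79)^i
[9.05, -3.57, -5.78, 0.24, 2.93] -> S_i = Random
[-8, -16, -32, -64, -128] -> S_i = -8*2^i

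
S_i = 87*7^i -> [87, 609, 4263, 29841, 208887]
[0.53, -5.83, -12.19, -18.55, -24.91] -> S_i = 0.53 + -6.36*i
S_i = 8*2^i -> [8, 16, 32, 64, 128]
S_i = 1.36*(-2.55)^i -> [1.36, -3.47, 8.84, -22.55, 57.5]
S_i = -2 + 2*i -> [-2, 0, 2, 4, 6]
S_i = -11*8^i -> [-11, -88, -704, -5632, -45056]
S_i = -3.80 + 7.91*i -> [-3.8, 4.11, 12.02, 19.93, 27.84]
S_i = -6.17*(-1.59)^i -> [-6.17, 9.81, -15.6, 24.8, -39.43]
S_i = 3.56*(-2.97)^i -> [3.56, -10.57, 31.4, -93.27, 277.0]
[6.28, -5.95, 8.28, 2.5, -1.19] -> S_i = Random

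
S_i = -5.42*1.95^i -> [-5.42, -10.57, -20.61, -40.19, -78.37]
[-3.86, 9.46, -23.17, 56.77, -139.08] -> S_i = -3.86*(-2.45)^i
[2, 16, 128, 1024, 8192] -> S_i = 2*8^i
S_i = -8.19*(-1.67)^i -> [-8.19, 13.68, -22.84, 38.14, -63.7]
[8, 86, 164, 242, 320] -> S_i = 8 + 78*i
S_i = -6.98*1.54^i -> [-6.98, -10.75, -16.55, -25.49, -39.26]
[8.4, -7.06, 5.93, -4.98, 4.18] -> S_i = 8.40*(-0.84)^i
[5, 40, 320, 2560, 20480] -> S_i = 5*8^i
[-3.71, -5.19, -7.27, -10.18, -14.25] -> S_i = -3.71*1.40^i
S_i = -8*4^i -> [-8, -32, -128, -512, -2048]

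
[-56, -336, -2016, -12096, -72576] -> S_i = -56*6^i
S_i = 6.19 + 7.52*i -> [6.19, 13.71, 21.23, 28.75, 36.27]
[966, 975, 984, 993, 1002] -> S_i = 966 + 9*i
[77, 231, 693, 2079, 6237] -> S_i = 77*3^i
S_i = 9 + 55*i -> [9, 64, 119, 174, 229]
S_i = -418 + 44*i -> [-418, -374, -330, -286, -242]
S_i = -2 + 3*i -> [-2, 1, 4, 7, 10]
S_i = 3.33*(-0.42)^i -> [3.33, -1.4, 0.59, -0.25, 0.1]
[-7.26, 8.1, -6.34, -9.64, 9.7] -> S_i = Random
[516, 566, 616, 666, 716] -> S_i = 516 + 50*i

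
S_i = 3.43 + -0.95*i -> [3.43, 2.48, 1.53, 0.58, -0.37]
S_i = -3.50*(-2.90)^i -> [-3.5, 10.15, -29.44, 85.36, -247.55]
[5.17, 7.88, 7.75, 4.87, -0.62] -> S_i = Random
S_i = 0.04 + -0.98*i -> [0.04, -0.94, -1.92, -2.9, -3.88]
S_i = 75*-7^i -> [75, -525, 3675, -25725, 180075]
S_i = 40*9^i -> [40, 360, 3240, 29160, 262440]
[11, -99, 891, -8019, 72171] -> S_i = 11*-9^i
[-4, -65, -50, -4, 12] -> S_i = Random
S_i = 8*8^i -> [8, 64, 512, 4096, 32768]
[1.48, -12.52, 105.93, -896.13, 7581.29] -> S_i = 1.48*(-8.46)^i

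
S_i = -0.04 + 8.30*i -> [-0.04, 8.26, 16.56, 24.86, 33.16]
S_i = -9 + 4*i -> [-9, -5, -1, 3, 7]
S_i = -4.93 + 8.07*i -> [-4.93, 3.14, 11.21, 19.28, 27.35]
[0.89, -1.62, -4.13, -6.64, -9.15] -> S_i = 0.89 + -2.51*i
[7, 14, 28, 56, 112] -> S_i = 7*2^i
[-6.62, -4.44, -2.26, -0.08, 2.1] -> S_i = -6.62 + 2.18*i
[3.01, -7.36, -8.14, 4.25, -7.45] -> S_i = Random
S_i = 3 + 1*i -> [3, 4, 5, 6, 7]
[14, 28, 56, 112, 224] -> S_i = 14*2^i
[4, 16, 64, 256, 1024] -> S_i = 4*4^i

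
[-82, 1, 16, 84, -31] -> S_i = Random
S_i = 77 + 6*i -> [77, 83, 89, 95, 101]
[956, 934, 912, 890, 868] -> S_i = 956 + -22*i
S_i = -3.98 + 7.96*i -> [-3.98, 3.98, 11.94, 19.9, 27.86]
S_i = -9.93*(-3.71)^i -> [-9.93, 36.84, -136.68, 507.07, -1881.24]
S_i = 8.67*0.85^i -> [8.67, 7.37, 6.26, 5.32, 4.53]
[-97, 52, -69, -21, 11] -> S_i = Random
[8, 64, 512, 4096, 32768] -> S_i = 8*8^i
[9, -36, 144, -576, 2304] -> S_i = 9*-4^i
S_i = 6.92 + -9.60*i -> [6.92, -2.68, -12.28, -21.88, -31.48]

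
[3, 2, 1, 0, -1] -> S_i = 3 + -1*i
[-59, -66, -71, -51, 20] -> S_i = Random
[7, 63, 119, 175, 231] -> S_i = 7 + 56*i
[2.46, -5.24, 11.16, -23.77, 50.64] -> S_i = 2.46*(-2.13)^i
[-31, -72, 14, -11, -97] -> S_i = Random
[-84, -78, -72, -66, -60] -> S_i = -84 + 6*i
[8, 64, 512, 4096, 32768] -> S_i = 8*8^i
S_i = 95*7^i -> [95, 665, 4655, 32585, 228095]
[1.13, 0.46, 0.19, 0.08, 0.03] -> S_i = 1.13*0.41^i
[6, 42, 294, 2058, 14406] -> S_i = 6*7^i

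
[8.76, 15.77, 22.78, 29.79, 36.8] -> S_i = 8.76 + 7.01*i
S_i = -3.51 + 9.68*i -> [-3.51, 6.17, 15.85, 25.53, 35.21]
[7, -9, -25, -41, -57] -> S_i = 7 + -16*i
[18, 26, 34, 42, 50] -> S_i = 18 + 8*i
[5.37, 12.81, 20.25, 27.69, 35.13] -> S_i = 5.37 + 7.44*i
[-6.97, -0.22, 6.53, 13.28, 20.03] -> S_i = -6.97 + 6.75*i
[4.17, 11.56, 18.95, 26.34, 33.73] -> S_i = 4.17 + 7.39*i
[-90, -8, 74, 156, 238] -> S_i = -90 + 82*i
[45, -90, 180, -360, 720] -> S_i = 45*-2^i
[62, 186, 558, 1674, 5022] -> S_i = 62*3^i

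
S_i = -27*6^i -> [-27, -162, -972, -5832, -34992]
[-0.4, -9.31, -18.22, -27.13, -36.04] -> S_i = -0.40 + -8.91*i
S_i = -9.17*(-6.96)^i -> [-9.17, 63.82, -444.21, 3091.7, -21518.22]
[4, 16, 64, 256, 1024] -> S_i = 4*4^i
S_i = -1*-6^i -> [-1, 6, -36, 216, -1296]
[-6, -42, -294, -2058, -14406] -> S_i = -6*7^i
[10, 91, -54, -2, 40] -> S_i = Random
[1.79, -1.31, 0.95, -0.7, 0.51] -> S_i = 1.79*(-0.73)^i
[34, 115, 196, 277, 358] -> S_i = 34 + 81*i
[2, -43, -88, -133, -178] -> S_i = 2 + -45*i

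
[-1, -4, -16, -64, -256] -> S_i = -1*4^i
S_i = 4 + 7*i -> [4, 11, 18, 25, 32]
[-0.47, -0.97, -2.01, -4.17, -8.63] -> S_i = -0.47*2.07^i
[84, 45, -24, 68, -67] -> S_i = Random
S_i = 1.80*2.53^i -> [1.8, 4.55, 11.52, 29.15, 73.75]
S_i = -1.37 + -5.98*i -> [-1.37, -7.35, -13.33, -19.31, -25.29]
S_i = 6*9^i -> [6, 54, 486, 4374, 39366]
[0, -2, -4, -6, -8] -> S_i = 0 + -2*i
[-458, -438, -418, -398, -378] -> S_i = -458 + 20*i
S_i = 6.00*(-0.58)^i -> [6.0, -3.48, 2.02, -1.17, 0.68]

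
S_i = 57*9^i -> [57, 513, 4617, 41553, 373977]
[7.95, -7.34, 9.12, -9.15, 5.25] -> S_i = Random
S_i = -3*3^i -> [-3, -9, -27, -81, -243]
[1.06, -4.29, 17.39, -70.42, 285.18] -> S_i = 1.06*(-4.05)^i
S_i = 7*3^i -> [7, 21, 63, 189, 567]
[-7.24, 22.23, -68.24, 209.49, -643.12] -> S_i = -7.24*(-3.07)^i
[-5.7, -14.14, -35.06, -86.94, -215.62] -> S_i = -5.70*2.48^i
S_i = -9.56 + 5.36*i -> [-9.56, -4.2, 1.16, 6.52, 11.88]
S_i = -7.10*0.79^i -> [-7.1, -5.61, -4.43, -3.5, -2.77]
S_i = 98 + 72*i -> [98, 170, 242, 314, 386]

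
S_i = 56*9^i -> [56, 504, 4536, 40824, 367416]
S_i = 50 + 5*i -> [50, 55, 60, 65, 70]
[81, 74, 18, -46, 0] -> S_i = Random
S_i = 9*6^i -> [9, 54, 324, 1944, 11664]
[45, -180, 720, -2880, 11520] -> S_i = 45*-4^i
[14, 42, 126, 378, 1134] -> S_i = 14*3^i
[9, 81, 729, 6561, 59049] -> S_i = 9*9^i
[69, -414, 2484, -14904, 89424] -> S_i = 69*-6^i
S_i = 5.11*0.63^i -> [5.11, 3.22, 2.03, 1.28, 0.8]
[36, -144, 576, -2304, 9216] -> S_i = 36*-4^i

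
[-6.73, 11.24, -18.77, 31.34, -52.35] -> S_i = -6.73*(-1.67)^i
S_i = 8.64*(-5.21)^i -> [8.64, -45.01, 234.53, -1221.88, 6365.97]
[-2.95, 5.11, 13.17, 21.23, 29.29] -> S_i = -2.95 + 8.06*i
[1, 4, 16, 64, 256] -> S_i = 1*4^i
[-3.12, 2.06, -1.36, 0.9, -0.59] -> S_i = -3.12*(-0.66)^i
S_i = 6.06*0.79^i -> [6.06, 4.79, 3.78, 2.99, 2.36]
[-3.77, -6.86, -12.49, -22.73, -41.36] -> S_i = -3.77*1.82^i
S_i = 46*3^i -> [46, 138, 414, 1242, 3726]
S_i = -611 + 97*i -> [-611, -514, -417, -320, -223]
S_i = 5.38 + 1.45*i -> [5.38, 6.83, 8.28, 9.73, 11.18]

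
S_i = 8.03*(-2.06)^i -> [8.03, -16.54, 34.08, -70.2, 144.61]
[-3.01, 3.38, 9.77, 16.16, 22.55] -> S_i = -3.01 + 6.39*i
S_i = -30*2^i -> [-30, -60, -120, -240, -480]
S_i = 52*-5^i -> [52, -260, 1300, -6500, 32500]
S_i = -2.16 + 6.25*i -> [-2.16, 4.09, 10.34, 16.59, 22.84]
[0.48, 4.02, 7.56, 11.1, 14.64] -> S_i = 0.48 + 3.54*i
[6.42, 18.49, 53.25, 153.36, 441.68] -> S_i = 6.42*2.88^i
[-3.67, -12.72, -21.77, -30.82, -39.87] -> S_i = -3.67 + -9.05*i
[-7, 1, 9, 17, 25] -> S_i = -7 + 8*i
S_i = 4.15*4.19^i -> [4.15, 17.39, 72.86, 305.27, 1279.1]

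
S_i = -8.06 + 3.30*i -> [-8.06, -4.76, -1.46, 1.84, 5.14]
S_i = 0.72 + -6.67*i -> [0.72, -5.95, -12.62, -19.29, -25.96]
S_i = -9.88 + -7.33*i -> [-9.88, -17.21, -24.54, -31.87, -39.2]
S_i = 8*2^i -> [8, 16, 32, 64, 128]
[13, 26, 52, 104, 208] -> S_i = 13*2^i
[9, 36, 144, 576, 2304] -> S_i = 9*4^i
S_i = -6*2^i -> [-6, -12, -24, -48, -96]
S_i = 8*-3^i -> [8, -24, 72, -216, 648]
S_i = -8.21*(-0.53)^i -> [-8.21, 4.35, -2.31, 1.22, -0.65]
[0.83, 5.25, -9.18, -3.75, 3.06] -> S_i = Random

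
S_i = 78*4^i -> [78, 312, 1248, 4992, 19968]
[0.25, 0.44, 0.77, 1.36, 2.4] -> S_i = 0.25*1.76^i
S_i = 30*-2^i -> [30, -60, 120, -240, 480]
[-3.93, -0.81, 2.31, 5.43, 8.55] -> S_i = -3.93 + 3.12*i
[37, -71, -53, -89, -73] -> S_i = Random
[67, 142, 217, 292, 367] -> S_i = 67 + 75*i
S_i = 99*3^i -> [99, 297, 891, 2673, 8019]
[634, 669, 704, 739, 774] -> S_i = 634 + 35*i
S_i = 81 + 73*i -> [81, 154, 227, 300, 373]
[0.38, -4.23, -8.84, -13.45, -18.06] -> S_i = 0.38 + -4.61*i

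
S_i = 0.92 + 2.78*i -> [0.92, 3.7, 6.48, 9.26, 12.04]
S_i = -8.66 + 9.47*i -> [-8.66, 0.81, 10.28, 19.75, 29.22]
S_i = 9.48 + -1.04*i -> [9.48, 8.44, 7.4, 6.36, 5.32]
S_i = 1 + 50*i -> [1, 51, 101, 151, 201]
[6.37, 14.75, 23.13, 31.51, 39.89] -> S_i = 6.37 + 8.38*i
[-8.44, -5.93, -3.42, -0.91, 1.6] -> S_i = -8.44 + 2.51*i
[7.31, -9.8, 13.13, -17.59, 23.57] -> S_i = 7.31*(-1.34)^i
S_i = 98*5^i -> [98, 490, 2450, 12250, 61250]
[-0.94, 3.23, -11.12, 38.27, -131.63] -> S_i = -0.94*(-3.44)^i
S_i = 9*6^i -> [9, 54, 324, 1944, 11664]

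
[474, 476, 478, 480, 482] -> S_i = 474 + 2*i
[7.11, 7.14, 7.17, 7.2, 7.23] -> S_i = 7.11 + 0.03*i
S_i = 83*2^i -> [83, 166, 332, 664, 1328]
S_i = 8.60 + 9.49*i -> [8.6, 18.09, 27.58, 37.07, 46.56]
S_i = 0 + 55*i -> [0, 55, 110, 165, 220]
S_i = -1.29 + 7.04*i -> [-1.29, 5.75, 12.79, 19.83, 26.87]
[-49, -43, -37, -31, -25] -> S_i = -49 + 6*i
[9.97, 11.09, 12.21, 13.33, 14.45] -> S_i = 9.97 + 1.12*i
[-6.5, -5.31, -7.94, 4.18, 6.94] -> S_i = Random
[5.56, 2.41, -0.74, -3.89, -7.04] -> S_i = 5.56 + -3.15*i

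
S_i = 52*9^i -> [52, 468, 4212, 37908, 341172]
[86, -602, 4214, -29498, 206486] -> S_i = 86*-7^i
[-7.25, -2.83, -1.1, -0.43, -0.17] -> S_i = -7.25*0.39^i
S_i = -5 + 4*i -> [-5, -1, 3, 7, 11]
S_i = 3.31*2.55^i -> [3.31, 8.44, 21.52, 54.88, 139.96]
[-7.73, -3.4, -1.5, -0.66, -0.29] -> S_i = -7.73*0.44^i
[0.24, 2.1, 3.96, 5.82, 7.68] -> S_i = 0.24 + 1.86*i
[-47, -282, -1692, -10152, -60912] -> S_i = -47*6^i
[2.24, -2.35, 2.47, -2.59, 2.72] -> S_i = 2.24*(-1.05)^i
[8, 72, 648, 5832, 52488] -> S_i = 8*9^i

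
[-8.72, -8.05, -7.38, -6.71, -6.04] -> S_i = -8.72 + 0.67*i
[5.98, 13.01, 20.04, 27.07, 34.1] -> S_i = 5.98 + 7.03*i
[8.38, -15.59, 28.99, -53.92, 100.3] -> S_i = 8.38*(-1.86)^i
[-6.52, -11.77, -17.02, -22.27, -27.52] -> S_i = -6.52 + -5.25*i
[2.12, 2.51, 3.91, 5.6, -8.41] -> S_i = Random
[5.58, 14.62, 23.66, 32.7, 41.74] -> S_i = 5.58 + 9.04*i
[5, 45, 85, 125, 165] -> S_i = 5 + 40*i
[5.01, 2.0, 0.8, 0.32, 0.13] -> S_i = 5.01*0.40^i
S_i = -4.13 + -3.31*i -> [-4.13, -7.44, -10.75, -14.06, -17.37]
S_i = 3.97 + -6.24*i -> [3.97, -2.27, -8.51, -14.75, -20.99]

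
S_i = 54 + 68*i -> [54, 122, 190, 258, 326]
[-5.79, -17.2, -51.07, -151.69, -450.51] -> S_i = -5.79*2.97^i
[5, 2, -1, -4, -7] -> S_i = 5 + -3*i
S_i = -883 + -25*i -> [-883, -908, -933, -958, -983]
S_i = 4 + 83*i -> [4, 87, 170, 253, 336]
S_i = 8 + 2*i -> [8, 10, 12, 14, 16]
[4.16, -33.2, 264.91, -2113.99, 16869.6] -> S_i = 4.16*(-7.98)^i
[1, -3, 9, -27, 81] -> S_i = 1*-3^i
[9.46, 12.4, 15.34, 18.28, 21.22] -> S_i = 9.46 + 2.94*i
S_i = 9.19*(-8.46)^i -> [9.19, -77.75, 657.74, -5564.51, 47075.72]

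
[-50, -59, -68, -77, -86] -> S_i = -50 + -9*i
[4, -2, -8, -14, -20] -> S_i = 4 + -6*i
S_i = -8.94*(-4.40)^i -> [-8.94, 39.34, -173.08, 761.54, -3350.8]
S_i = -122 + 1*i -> [-122, -121, -120, -119, -118]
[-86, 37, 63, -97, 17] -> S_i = Random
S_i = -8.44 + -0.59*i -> [-8.44, -9.03, -9.62, -10.21, -10.8]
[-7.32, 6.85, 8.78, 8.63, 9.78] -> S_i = Random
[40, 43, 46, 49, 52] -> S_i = 40 + 3*i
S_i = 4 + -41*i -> [4, -37, -78, -119, -160]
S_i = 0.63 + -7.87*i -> [0.63, -7.24, -15.11, -22.98, -30.85]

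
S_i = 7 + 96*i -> [7, 103, 199, 295, 391]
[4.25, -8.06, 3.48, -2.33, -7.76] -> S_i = Random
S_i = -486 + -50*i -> [-486, -536, -586, -636, -686]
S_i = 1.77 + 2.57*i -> [1.77, 4.34, 6.91, 9.48, 12.05]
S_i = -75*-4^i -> [-75, 300, -1200, 4800, -19200]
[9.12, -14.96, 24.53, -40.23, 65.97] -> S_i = 9.12*(-1.64)^i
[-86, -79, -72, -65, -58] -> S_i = -86 + 7*i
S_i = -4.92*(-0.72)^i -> [-4.92, 3.54, -2.55, 1.84, -1.32]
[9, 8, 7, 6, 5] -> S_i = 9 + -1*i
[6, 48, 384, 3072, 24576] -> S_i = 6*8^i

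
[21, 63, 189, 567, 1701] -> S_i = 21*3^i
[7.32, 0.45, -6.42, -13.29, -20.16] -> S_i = 7.32 + -6.87*i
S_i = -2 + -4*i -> [-2, -6, -10, -14, -18]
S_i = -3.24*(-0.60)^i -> [-3.24, 1.94, -1.17, 0.7, -0.42]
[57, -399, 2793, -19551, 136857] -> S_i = 57*-7^i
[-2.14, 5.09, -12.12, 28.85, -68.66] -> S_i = -2.14*(-2.38)^i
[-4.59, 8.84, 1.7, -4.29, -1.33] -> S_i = Random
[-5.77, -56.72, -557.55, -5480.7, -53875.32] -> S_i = -5.77*9.83^i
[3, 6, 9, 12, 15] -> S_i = 3 + 3*i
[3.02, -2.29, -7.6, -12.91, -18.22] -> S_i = 3.02 + -5.31*i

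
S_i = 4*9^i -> [4, 36, 324, 2916, 26244]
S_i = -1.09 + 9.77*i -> [-1.09, 8.68, 18.45, 28.22, 37.99]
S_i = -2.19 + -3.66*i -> [-2.19, -5.85, -9.51, -13.17, -16.83]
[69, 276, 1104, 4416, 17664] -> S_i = 69*4^i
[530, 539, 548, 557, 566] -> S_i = 530 + 9*i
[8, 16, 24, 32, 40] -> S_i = 8 + 8*i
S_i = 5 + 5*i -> [5, 10, 15, 20, 25]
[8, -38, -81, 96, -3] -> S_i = Random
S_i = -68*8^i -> [-68, -544, -4352, -34816, -278528]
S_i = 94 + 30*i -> [94, 124, 154, 184, 214]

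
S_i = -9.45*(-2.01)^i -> [-9.45, 18.99, -38.18, 76.74, -154.25]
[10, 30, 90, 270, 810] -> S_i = 10*3^i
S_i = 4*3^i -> [4, 12, 36, 108, 324]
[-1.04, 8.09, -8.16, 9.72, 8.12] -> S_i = Random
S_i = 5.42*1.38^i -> [5.42, 7.48, 10.32, 14.24, 19.66]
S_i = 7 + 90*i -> [7, 97, 187, 277, 367]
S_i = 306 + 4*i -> [306, 310, 314, 318, 322]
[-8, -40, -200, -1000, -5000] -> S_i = -8*5^i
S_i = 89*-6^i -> [89, -534, 3204, -19224, 115344]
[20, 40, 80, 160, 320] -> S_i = 20*2^i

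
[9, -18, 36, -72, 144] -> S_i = 9*-2^i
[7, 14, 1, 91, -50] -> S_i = Random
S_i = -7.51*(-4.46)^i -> [-7.51, 33.49, -149.39, 666.26, -2971.52]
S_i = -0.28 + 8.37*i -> [-0.28, 8.09, 16.46, 24.83, 33.2]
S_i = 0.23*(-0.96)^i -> [0.23, -0.22, 0.21, -0.2, 0.2]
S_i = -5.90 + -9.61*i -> [-5.9, -15.51, -25.12, -34.73, -44.34]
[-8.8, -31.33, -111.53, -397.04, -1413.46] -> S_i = -8.80*3.56^i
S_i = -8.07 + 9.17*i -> [-8.07, 1.1, 10.27, 19.44, 28.61]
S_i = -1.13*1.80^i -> [-1.13, -2.03, -3.66, -6.59, -11.86]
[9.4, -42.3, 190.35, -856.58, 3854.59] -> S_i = 9.40*(-4.50)^i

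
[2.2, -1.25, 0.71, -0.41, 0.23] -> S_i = 2.20*(-0.57)^i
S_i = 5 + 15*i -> [5, 20, 35, 50, 65]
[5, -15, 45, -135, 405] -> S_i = 5*-3^i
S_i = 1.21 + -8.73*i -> [1.21, -7.52, -16.25, -24.98, -33.71]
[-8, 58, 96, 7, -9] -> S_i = Random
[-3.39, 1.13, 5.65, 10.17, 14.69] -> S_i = -3.39 + 4.52*i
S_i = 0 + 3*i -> [0, 3, 6, 9, 12]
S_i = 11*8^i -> [11, 88, 704, 5632, 45056]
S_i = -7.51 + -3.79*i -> [-7.51, -11.3, -15.09, -18.88, -22.67]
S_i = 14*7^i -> [14, 98, 686, 4802, 33614]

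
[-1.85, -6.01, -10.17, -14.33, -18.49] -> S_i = -1.85 + -4.16*i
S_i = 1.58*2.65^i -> [1.58, 4.19, 11.1, 29.4, 77.92]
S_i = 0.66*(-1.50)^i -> [0.66, -0.99, 1.48, -2.23, 3.34]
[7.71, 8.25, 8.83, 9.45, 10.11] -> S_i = 7.71*1.07^i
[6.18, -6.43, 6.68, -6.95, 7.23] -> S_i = 6.18*(-1.04)^i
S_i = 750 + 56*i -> [750, 806, 862, 918, 974]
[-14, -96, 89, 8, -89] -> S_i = Random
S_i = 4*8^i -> [4, 32, 256, 2048, 16384]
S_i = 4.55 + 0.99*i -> [4.55, 5.54, 6.53, 7.52, 8.51]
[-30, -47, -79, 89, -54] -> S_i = Random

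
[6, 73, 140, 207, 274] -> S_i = 6 + 67*i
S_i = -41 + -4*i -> [-41, -45, -49, -53, -57]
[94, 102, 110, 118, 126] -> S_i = 94 + 8*i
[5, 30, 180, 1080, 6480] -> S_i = 5*6^i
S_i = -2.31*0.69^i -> [-2.31, -1.59, -1.1, -0.76, -0.52]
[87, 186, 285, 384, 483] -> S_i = 87 + 99*i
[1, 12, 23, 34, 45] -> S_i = 1 + 11*i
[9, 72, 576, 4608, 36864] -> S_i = 9*8^i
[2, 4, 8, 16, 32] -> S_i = 2*2^i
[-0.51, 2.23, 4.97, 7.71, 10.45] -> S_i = -0.51 + 2.74*i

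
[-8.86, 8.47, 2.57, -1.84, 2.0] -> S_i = Random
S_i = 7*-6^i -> [7, -42, 252, -1512, 9072]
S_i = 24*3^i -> [24, 72, 216, 648, 1944]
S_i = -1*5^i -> [-1, -5, -25, -125, -625]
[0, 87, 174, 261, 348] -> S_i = 0 + 87*i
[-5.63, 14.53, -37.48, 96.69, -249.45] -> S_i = -5.63*(-2.58)^i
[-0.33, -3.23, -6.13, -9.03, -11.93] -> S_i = -0.33 + -2.90*i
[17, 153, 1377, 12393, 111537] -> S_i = 17*9^i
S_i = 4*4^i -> [4, 16, 64, 256, 1024]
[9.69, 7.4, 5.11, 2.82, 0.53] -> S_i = 9.69 + -2.29*i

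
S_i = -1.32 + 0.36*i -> [-1.32, -0.96, -0.6, -0.24, 0.12]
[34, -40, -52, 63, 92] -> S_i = Random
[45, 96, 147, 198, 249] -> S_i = 45 + 51*i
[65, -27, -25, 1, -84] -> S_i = Random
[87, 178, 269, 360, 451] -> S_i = 87 + 91*i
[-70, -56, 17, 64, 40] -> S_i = Random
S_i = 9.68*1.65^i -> [9.68, 15.97, 26.35, 43.48, 71.75]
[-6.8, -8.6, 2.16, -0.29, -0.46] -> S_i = Random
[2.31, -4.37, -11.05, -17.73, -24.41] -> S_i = 2.31 + -6.68*i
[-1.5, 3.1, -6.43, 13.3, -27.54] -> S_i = -1.50*(-2.07)^i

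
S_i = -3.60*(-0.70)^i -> [-3.6, 2.52, -1.76, 1.23, -0.86]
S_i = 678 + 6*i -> [678, 684, 690, 696, 702]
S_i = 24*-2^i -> [24, -48, 96, -192, 384]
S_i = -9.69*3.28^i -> [-9.69, -31.78, -104.25, -341.94, -1121.55]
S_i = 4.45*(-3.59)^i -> [4.45, -15.98, 57.35, -205.89, 739.16]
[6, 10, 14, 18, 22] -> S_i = 6 + 4*i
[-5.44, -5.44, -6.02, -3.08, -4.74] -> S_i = Random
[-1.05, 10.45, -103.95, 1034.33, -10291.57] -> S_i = -1.05*(-9.95)^i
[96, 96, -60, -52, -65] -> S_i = Random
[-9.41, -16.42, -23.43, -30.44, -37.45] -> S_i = -9.41 + -7.01*i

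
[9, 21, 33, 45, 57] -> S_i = 9 + 12*i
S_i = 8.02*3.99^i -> [8.02, 32.0, 127.68, 509.44, 2032.67]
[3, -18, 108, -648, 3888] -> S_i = 3*-6^i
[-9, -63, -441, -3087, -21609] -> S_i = -9*7^i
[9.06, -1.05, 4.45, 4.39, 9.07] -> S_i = Random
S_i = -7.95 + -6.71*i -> [-7.95, -14.66, -21.37, -28.08, -34.79]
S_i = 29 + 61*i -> [29, 90, 151, 212, 273]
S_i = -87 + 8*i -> [-87, -79, -71, -63, -55]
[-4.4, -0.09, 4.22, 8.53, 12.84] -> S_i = -4.40 + 4.31*i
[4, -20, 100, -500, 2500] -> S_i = 4*-5^i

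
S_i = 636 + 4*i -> [636, 640, 644, 648, 652]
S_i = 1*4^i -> [1, 4, 16, 64, 256]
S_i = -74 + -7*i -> [-74, -81, -88, -95, -102]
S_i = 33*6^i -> [33, 198, 1188, 7128, 42768]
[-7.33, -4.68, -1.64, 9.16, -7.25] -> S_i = Random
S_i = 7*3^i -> [7, 21, 63, 189, 567]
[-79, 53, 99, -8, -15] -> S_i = Random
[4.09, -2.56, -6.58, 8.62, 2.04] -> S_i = Random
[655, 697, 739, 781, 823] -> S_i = 655 + 42*i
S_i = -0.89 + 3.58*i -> [-0.89, 2.69, 6.27, 9.85, 13.43]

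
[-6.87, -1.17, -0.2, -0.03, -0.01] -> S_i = -6.87*0.17^i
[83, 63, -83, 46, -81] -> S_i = Random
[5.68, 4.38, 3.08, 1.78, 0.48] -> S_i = 5.68 + -1.30*i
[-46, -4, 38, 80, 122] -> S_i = -46 + 42*i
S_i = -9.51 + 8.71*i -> [-9.51, -0.8, 7.91, 16.62, 25.33]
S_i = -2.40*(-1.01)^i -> [-2.4, 2.42, -2.45, 2.47, -2.5]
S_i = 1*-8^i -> [1, -8, 64, -512, 4096]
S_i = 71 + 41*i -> [71, 112, 153, 194, 235]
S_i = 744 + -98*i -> [744, 646, 548, 450, 352]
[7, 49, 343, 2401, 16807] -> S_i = 7*7^i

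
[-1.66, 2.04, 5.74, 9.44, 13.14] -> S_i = -1.66 + 3.70*i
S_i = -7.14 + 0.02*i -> [-7.14, -7.12, -7.1, -7.08, -7.06]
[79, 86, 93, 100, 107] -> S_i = 79 + 7*i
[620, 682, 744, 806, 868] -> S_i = 620 + 62*i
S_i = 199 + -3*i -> [199, 196, 193, 190, 187]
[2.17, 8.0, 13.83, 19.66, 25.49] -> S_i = 2.17 + 5.83*i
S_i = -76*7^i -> [-76, -532, -3724, -26068, -182476]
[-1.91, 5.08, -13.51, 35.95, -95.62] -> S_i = -1.91*(-2.66)^i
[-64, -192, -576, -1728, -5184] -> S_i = -64*3^i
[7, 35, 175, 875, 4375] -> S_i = 7*5^i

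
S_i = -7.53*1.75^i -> [-7.53, -13.18, -23.06, -40.36, -70.62]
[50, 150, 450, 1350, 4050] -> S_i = 50*3^i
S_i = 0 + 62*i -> [0, 62, 124, 186, 248]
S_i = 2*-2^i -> [2, -4, 8, -16, 32]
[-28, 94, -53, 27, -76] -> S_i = Random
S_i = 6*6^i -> [6, 36, 216, 1296, 7776]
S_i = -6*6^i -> [-6, -36, -216, -1296, -7776]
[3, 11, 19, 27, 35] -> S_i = 3 + 8*i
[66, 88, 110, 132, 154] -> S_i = 66 + 22*i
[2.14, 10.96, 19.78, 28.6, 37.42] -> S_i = 2.14 + 8.82*i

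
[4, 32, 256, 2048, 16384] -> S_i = 4*8^i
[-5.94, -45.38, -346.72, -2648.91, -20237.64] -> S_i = -5.94*7.64^i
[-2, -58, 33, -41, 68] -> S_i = Random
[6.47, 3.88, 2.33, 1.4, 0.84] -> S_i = 6.47*0.60^i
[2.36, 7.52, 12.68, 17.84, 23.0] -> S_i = 2.36 + 5.16*i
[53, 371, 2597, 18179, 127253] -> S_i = 53*7^i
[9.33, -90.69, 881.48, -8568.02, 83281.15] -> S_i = 9.33*(-9.72)^i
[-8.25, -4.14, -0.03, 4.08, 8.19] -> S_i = -8.25 + 4.11*i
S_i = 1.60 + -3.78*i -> [1.6, -2.18, -5.96, -9.74, -13.52]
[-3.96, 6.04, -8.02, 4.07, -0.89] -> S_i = Random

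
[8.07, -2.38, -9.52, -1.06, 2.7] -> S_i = Random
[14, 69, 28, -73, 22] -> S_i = Random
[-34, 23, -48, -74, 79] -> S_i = Random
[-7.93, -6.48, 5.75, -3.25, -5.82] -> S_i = Random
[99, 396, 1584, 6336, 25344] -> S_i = 99*4^i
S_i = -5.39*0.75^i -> [-5.39, -4.04, -3.03, -2.27, -1.71]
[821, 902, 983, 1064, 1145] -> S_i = 821 + 81*i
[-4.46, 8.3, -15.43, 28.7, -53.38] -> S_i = -4.46*(-1.86)^i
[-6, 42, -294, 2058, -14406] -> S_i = -6*-7^i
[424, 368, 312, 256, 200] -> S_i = 424 + -56*i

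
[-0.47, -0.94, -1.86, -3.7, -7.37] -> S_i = -0.47*1.99^i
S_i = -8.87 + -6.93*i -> [-8.87, -15.8, -22.73, -29.66, -36.59]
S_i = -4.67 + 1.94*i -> [-4.67, -2.73, -0.79, 1.15, 3.09]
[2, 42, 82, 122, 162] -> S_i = 2 + 40*i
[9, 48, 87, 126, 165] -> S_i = 9 + 39*i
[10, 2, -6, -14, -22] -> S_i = 10 + -8*i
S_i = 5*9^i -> [5, 45, 405, 3645, 32805]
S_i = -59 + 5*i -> [-59, -54, -49, -44, -39]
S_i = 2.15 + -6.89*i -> [2.15, -4.74, -11.63, -18.52, -25.41]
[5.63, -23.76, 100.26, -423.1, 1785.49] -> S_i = 5.63*(-4.22)^i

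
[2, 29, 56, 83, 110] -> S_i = 2 + 27*i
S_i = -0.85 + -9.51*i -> [-0.85, -10.36, -19.87, -29.38, -38.89]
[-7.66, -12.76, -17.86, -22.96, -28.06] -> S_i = -7.66 + -5.10*i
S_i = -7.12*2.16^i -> [-7.12, -15.38, -33.22, -71.75, -154.99]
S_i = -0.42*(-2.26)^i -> [-0.42, 0.95, -2.15, 4.85, -10.96]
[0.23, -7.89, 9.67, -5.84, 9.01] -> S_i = Random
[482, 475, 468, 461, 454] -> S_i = 482 + -7*i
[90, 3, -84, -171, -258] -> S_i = 90 + -87*i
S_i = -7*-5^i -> [-7, 35, -175, 875, -4375]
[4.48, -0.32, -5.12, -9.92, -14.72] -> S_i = 4.48 + -4.80*i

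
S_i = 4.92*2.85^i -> [4.92, 14.02, 39.96, 113.89, 324.6]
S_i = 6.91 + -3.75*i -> [6.91, 3.16, -0.59, -4.34, -8.09]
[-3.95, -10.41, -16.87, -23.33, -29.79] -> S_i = -3.95 + -6.46*i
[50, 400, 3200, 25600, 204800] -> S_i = 50*8^i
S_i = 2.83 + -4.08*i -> [2.83, -1.25, -5.33, -9.41, -13.49]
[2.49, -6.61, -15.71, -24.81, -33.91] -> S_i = 2.49 + -9.10*i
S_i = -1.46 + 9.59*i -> [-1.46, 8.13, 17.72, 27.31, 36.9]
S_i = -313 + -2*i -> [-313, -315, -317, -319, -321]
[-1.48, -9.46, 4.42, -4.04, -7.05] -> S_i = Random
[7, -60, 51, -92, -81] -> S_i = Random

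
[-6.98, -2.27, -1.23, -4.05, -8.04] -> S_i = Random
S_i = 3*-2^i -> [3, -6, 12, -24, 48]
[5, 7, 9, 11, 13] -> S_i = 5 + 2*i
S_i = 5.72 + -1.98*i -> [5.72, 3.74, 1.76, -0.22, -2.2]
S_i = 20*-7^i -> [20, -140, 980, -6860, 48020]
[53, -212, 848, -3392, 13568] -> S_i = 53*-4^i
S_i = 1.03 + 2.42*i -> [1.03, 3.45, 5.87, 8.29, 10.71]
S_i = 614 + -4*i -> [614, 610, 606, 602, 598]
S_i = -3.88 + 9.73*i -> [-3.88, 5.85, 15.58, 25.31, 35.04]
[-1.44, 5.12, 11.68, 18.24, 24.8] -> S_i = -1.44 + 6.56*i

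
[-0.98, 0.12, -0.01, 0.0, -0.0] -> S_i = -0.98*(-0.12)^i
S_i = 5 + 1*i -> [5, 6, 7, 8, 9]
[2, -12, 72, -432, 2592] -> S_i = 2*-6^i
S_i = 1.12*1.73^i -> [1.12, 1.94, 3.35, 5.8, 10.03]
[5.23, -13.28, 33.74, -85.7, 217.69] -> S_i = 5.23*(-2.54)^i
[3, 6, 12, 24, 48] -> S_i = 3*2^i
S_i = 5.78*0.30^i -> [5.78, 1.73, 0.52, 0.16, 0.05]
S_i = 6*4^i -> [6, 24, 96, 384, 1536]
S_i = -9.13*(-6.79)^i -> [-9.13, 61.99, -420.93, 2858.12, -19406.62]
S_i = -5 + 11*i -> [-5, 6, 17, 28, 39]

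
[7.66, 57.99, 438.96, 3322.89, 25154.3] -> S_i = 7.66*7.57^i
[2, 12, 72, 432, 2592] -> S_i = 2*6^i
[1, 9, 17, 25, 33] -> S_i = 1 + 8*i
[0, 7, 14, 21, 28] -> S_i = 0 + 7*i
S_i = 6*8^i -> [6, 48, 384, 3072, 24576]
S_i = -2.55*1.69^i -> [-2.55, -4.31, -7.28, -12.31, -20.8]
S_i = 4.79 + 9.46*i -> [4.79, 14.25, 23.71, 33.17, 42.63]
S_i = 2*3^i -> [2, 6, 18, 54, 162]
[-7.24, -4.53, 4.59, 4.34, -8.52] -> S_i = Random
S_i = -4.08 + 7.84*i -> [-4.08, 3.76, 11.6, 19.44, 27.28]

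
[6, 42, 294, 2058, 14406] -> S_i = 6*7^i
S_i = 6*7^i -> [6, 42, 294, 2058, 14406]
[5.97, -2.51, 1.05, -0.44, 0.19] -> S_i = 5.97*(-0.42)^i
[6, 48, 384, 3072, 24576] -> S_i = 6*8^i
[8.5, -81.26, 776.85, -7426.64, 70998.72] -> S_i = 8.50*(-9.56)^i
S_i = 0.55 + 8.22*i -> [0.55, 8.77, 16.99, 25.21, 33.43]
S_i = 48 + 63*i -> [48, 111, 174, 237, 300]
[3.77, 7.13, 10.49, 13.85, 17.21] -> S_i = 3.77 + 3.36*i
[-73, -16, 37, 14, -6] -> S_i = Random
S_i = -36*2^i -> [-36, -72, -144, -288, -576]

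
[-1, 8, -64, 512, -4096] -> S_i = -1*-8^i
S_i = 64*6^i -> [64, 384, 2304, 13824, 82944]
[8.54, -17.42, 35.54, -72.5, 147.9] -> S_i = 8.54*(-2.04)^i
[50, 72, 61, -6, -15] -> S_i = Random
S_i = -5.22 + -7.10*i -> [-5.22, -12.32, -19.42, -26.52, -33.62]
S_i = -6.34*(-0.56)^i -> [-6.34, 3.55, -1.99, 1.11, -0.62]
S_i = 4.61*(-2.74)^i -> [4.61, -12.63, 34.61, -94.83, 259.84]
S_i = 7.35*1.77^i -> [7.35, 13.01, 23.03, 40.76, 72.14]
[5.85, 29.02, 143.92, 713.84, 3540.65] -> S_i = 5.85*4.96^i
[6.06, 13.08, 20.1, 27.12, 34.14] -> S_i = 6.06 + 7.02*i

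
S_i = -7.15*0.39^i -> [-7.15, -2.79, -1.09, -0.42, -0.17]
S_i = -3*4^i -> [-3, -12, -48, -192, -768]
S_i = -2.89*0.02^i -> [-2.89, -0.06, -0.0, -0.0, -0.0]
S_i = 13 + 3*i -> [13, 16, 19, 22, 25]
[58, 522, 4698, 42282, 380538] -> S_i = 58*9^i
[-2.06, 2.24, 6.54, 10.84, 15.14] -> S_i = -2.06 + 4.30*i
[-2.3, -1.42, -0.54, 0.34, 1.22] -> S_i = -2.30 + 0.88*i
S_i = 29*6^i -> [29, 174, 1044, 6264, 37584]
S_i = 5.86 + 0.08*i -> [5.86, 5.94, 6.02, 6.1, 6.18]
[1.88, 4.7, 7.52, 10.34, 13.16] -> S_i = 1.88 + 2.82*i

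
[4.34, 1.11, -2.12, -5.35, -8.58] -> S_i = 4.34 + -3.23*i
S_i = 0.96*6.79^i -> [0.96, 6.52, 44.26, 300.52, 2040.56]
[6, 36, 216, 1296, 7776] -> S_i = 6*6^i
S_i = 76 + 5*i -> [76, 81, 86, 91, 96]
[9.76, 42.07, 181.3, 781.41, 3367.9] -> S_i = 9.76*4.31^i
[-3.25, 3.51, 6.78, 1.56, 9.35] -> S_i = Random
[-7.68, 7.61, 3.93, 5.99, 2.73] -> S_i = Random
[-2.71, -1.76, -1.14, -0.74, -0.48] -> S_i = -2.71*0.65^i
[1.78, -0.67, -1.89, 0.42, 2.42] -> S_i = Random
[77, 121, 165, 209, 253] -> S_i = 77 + 44*i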